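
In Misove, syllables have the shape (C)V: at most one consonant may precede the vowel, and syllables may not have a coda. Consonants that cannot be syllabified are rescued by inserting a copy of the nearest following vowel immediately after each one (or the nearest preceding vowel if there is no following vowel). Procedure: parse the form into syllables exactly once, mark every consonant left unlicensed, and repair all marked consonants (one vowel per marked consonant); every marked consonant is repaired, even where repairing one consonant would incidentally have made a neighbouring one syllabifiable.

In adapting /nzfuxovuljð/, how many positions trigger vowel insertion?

The unsyllabifiable consonants are /n/, /z/, /l/, /j/, /ð/; each receives one epenthetic vowel.

5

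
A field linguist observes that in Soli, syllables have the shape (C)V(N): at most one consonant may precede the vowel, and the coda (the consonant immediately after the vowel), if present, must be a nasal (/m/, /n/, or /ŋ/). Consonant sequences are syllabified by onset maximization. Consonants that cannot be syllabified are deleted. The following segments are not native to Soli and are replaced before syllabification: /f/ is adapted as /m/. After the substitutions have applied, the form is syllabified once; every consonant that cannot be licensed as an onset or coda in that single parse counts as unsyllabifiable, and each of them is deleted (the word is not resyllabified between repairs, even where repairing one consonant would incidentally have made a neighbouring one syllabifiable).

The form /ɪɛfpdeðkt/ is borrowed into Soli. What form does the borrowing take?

ɪɛmde

Substitution: /f/ → /m/, giving /ɪɛmpdeðkt/.
Syllabifying with onset maximization leaves /p/, /ð/, /k/, /t/ stranded (only a nasal (/m/, /n/, or /ŋ/) is licensed in coda position; onsets are limited to one consonant).
Deletion applies to /p/, /ð/, /k/, /t/.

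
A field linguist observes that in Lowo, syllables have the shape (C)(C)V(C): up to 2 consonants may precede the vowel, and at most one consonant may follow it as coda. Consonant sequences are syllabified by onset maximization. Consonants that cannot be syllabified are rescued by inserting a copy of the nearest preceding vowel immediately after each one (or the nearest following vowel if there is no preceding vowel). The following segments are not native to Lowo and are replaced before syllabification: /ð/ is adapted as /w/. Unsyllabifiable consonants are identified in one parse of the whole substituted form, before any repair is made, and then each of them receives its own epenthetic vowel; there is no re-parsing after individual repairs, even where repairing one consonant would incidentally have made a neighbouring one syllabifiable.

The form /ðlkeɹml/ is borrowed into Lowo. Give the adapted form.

Substitution: /ð/ → /w/, giving /wlkeɹml/.
Syllabifying with onset maximization leaves /w/, /m/, /l/ stranded (at most one coda consonant is licensed; onsets may contain at most 2 consonants).
Inserting the epenthetic vowel yields /w/ → /we/, /m/ → /me/, /l/ → /le/.

welkeɹmele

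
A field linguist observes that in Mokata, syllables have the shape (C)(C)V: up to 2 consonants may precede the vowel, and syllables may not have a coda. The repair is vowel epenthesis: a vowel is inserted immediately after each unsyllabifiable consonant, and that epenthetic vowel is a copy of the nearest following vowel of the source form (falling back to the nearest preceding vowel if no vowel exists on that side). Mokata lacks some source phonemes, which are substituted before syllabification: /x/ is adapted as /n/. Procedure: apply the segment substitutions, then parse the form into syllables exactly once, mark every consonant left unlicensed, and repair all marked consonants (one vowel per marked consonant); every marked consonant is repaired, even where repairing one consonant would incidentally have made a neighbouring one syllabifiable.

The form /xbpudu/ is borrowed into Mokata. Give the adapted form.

nubpudu

Substitution: /x/ → /n/, giving /nbpudu/.
The consonants /n/ cannot be parsed into a legal (C)(C)V syllable (no codas are permitted; onsets may contain at most 2 consonants).
Epenthesis after each stranded consonant: /n/ → /nu/.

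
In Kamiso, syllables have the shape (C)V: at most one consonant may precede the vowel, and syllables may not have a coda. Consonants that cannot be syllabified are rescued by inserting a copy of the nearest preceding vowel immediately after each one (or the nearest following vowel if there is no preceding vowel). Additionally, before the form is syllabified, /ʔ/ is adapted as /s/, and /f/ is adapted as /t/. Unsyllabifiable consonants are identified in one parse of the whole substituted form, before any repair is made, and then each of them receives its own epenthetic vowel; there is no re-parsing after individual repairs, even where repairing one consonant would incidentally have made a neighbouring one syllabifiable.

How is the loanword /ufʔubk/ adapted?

Substitution: /f/ → /t/, /ʔ/ → /s/, giving /utsubk/.
Syllabifying with onset maximization leaves /t/, /b/, /k/ stranded (no codas are permitted; onsets are limited to one consonant).
Epenthesis after each stranded consonant: /t/ → /tu/, /b/ → /bu/, /k/ → /ku/.

utusubuku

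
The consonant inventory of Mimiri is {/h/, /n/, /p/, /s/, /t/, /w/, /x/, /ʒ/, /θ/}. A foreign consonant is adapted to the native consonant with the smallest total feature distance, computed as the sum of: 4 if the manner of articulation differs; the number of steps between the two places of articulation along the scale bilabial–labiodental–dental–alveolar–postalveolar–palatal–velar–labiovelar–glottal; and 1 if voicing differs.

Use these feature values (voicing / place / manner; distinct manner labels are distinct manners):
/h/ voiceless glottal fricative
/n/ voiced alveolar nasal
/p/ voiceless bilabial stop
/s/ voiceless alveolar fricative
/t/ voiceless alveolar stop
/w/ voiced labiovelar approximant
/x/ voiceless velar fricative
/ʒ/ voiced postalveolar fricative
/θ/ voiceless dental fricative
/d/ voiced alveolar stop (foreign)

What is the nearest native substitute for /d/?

/t/ is closest: same manner (stop), place distance 0 (alveolar→alveolar), voicing differs (+1); total 1. Next closest is /n/ at distance 4.

t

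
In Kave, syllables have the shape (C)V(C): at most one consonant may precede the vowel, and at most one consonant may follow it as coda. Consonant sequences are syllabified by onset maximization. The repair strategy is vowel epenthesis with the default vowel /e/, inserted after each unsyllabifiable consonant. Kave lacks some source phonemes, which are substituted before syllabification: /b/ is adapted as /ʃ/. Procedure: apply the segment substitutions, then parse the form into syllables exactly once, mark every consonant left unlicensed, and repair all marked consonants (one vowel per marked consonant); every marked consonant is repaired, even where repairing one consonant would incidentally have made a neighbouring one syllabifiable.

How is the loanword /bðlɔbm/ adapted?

ʃeðelɔʃme

Substitution: /b/ → /ʃ/, giving /ʃðlɔʃm/.
Under (C)V(C), the unsyllabifiable consonants are /ʃ/, /ð/, /m/ (at most one coda consonant is licensed; onsets are limited to one consonant).
Each unlicensed consonant becomes the onset of a new syllable: /ʃ/ → /ʃe/, /ð/ → /ðe/, /m/ → /me/.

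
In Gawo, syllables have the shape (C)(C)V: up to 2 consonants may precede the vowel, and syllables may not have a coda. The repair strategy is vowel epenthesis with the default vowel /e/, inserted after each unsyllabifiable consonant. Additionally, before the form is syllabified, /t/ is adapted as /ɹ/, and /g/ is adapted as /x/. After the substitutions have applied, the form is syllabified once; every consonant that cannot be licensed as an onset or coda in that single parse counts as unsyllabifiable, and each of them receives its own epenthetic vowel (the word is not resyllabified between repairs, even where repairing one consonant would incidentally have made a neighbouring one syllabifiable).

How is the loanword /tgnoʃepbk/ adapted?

ɹexnoʃepebeke

Substitution: /t/ → /ɹ/, /g/ → /x/, giving /ɹxnoʃepbk/.
Syllabifying with onset maximization leaves /ɹ/, /p/, /b/, /k/ stranded (no codas are permitted; onsets may contain at most 2 consonants).
Inserting the epenthetic vowel yields /ɹ/ → /ɹe/, /p/ → /pe/, /b/ → /be/, /k/ → /ke/.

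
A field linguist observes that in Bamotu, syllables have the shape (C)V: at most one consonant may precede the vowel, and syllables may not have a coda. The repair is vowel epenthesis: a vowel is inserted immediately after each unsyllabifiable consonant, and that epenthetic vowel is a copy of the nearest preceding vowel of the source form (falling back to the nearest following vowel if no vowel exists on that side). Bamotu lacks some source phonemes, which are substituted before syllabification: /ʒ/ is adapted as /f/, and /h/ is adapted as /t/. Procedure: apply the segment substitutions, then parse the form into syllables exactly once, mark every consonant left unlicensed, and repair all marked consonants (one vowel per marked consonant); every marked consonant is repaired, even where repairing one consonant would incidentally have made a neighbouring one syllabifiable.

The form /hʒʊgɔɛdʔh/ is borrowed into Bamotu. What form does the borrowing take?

tʊfʊgɔɛdɛʔɛtɛ

Substitution: /h/ → /t/, /ʒ/ → /f/, giving /tfʊgɔɛdʔt/.
Syllabifying with onset maximization leaves /t/, /d/, /ʔ/, /t/ stranded (no codas are permitted; onsets are limited to one consonant).
Each unlicensed consonant becomes the onset of a new syllable: /t/ → /tʊ/, /d/ → /dɛ/, /ʔ/ → /ʔɛ/, /t/ → /tɛ/.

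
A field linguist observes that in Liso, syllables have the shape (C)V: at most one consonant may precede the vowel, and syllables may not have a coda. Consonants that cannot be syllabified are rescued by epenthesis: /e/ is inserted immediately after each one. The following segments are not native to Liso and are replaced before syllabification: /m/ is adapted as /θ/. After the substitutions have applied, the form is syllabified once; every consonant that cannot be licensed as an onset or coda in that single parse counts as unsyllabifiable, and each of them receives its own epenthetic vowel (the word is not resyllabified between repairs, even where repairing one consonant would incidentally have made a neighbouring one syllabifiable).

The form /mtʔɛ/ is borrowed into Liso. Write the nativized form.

θeteʔɛ

Substitution: /m/ → /θ/, giving /θtʔɛ/.
Syllabifying with onset maximization leaves /θ/, /t/ stranded (no codas are permitted; onsets are limited to one consonant).
Epenthesis after each stranded consonant: /θ/ → /θe/, /t/ → /te/.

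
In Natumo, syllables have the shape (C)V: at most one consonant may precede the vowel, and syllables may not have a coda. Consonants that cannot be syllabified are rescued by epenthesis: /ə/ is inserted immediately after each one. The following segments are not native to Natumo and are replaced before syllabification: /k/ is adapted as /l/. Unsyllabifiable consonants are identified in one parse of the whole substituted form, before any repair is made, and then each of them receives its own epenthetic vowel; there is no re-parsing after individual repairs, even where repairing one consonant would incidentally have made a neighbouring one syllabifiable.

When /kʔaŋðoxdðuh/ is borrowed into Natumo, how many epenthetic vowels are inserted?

5

After substitution the input is /lʔaŋðoxdðuh/.
The unsyllabifiable consonants are /l/, /ŋ/, /x/, /d/, /h/; each receives one epenthetic vowel.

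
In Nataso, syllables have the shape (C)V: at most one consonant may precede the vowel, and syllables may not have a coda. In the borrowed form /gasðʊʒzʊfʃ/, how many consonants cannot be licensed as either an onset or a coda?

4

The consonants /s/, /ʒ/, /f/, /ʃ/ cannot be parsed into a legal (C)V syllable (no codas are permitted; onsets are limited to one consonant).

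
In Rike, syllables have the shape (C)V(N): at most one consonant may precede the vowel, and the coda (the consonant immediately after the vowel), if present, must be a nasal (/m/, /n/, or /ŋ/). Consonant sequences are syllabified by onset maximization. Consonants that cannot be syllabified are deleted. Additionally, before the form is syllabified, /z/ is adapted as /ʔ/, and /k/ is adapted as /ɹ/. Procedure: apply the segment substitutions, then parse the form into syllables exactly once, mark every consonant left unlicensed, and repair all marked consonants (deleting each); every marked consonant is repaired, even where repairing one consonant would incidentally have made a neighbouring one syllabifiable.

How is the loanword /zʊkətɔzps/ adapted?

Substitution: /z/ → /ʔ/, /k/ → /ɹ/, giving /ʔʊɹətɔʔps/.
Syllabifying with onset maximization leaves /ʔ/, /p/, /s/ stranded (only a nasal (/m/, /n/, or /ŋ/) is licensed in coda position; onsets are limited to one consonant).
Deletion applies to /ʔ/, /p/, /s/.

ʔʊɹətɔ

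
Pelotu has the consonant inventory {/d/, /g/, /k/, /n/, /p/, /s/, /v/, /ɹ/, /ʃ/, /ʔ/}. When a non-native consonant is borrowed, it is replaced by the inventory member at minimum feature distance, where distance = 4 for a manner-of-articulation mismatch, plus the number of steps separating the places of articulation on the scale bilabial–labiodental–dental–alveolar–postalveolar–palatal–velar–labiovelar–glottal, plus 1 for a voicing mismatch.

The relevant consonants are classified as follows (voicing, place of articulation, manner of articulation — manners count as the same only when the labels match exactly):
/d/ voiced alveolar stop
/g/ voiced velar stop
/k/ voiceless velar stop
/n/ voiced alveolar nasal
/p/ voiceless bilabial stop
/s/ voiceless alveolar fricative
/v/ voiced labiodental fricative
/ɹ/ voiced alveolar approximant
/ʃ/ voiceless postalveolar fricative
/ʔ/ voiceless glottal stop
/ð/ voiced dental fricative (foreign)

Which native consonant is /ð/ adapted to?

/v/ is closest: same manner (fricative), place distance 1 (dental→labiodental), same voicing; total 1. Next closest is /s/ at distance 2.

v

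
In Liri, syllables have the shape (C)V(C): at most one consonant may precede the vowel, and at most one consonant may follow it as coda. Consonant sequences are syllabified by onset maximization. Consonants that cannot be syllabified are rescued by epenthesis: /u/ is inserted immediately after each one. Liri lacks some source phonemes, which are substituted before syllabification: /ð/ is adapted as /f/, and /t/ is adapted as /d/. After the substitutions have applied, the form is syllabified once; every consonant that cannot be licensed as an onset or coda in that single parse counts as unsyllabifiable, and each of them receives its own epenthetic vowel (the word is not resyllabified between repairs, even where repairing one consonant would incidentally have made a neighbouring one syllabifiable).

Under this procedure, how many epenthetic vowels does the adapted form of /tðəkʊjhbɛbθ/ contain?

3

After substitution the input is /dfəkʊjhbɛbθ/.
The unsyllabifiable consonants are /d/, /h/, /θ/; each receives one epenthetic vowel.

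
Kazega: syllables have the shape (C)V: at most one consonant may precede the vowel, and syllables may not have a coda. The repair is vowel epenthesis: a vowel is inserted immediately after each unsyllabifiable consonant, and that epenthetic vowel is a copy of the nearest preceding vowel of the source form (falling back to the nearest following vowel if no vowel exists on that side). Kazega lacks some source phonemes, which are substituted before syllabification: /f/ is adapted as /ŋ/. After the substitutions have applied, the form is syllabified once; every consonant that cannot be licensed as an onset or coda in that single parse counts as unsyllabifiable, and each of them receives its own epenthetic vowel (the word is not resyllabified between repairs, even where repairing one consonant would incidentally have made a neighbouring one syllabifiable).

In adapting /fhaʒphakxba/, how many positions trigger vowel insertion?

5

After substitution the input is /ŋhaʒphakxba/.
The unsyllabifiable consonants are /ŋ/, /ʒ/, /p/, /k/, /x/; each receives one epenthetic vowel.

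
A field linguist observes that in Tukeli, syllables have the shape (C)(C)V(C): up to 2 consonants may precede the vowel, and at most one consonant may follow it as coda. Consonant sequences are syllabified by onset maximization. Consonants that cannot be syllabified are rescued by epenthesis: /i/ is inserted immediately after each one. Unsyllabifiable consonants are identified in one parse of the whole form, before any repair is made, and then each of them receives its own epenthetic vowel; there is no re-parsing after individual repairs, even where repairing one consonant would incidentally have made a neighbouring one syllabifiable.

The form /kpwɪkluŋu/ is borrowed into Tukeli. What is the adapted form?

Syllabifying with onset maximization leaves /k/ stranded (at most one coda consonant is licensed; onsets may contain at most 2 consonants).
Each unlicensed consonant becomes the onset of a new syllable: /k/ → /ki/.

kipwɪkluŋu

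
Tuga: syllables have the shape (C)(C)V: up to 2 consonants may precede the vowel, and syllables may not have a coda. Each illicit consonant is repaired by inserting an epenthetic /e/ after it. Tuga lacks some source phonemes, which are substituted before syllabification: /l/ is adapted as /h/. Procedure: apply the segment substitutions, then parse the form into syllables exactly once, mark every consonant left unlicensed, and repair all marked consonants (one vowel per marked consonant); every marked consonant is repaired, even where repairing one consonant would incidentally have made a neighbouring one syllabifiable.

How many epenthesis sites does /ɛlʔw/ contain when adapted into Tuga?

3

After substitution the input is /ɛhʔw/.
The unsyllabifiable consonants are /h/, /ʔ/, /w/; each receives one epenthetic vowel.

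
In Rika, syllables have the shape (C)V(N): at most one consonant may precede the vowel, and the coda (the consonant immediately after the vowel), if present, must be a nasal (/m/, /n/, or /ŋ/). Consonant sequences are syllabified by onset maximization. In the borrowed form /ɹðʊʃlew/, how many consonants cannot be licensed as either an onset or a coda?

3

Under (C)V(N), the unsyllabifiable consonants are /ɹ/, /ʃ/, /w/ (only a nasal (/m/, /n/, or /ŋ/) is licensed in coda position; onsets are limited to one consonant).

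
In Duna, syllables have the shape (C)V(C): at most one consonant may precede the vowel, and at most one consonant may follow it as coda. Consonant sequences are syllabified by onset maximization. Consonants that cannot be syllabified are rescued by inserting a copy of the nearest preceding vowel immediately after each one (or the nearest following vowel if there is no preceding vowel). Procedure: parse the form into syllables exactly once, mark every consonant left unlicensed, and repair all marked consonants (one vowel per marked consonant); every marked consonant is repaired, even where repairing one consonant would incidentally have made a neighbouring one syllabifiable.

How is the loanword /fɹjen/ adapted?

Syllabifying with onset maximization leaves /f/, /ɹ/ stranded (at most one coda consonant is licensed; onsets are limited to one consonant).
Inserting the epenthetic vowel yields /f/ → /fe/, /ɹ/ → /ɹe/.

feɹejen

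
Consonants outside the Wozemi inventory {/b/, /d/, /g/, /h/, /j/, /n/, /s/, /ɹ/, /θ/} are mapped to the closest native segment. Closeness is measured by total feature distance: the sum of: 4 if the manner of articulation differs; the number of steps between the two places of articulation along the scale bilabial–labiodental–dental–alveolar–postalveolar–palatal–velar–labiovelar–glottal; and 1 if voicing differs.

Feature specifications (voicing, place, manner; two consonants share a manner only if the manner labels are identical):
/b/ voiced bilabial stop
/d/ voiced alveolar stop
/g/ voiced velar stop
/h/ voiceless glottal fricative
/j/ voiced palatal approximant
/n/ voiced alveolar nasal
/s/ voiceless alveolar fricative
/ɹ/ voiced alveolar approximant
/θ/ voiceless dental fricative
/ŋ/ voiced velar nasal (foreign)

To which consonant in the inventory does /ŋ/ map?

n

/n/ is closest: same manner (nasal), place distance 3 (velar→alveolar), same voicing; total 3. Next closest is /g/ at distance 4.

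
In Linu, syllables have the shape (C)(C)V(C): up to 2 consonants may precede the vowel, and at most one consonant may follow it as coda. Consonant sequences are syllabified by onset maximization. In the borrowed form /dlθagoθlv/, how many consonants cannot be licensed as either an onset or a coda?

Syllabifying with onset maximization leaves /d/, /l/, /v/ stranded (at most one coda consonant is licensed; onsets may contain at most 2 consonants).

3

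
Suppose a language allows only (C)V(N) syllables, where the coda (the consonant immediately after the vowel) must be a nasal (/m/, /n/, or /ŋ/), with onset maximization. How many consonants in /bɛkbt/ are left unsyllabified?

3

Under (C)V(N), the unsyllabifiable consonants are /k/, /b/, /t/ (only a nasal (/m/, /n/, or /ŋ/) is licensed in coda position; onsets are limited to one consonant).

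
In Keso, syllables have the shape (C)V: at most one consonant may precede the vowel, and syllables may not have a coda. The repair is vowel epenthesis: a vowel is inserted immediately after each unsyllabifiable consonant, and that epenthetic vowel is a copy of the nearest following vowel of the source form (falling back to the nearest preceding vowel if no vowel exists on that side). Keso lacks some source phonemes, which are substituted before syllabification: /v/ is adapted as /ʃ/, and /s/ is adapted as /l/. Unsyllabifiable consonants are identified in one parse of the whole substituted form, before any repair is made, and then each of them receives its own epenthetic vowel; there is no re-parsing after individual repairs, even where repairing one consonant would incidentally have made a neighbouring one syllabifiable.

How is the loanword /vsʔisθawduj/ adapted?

Substitution: /v/ → /ʃ/, /s/ → /l/, giving /ʃlʔilθawduj/.
The consonants /ʃ/, /l/, /l/, /w/, /j/ cannot be parsed into a legal (C)V syllable (no codas are permitted; onsets are limited to one consonant).
Epenthesis after each stranded consonant: /ʃ/ → /ʃi/, /l/ → /li/, /l/ → /la/, /w/ → /wu/, /j/ → /ju/.

ʃiliʔilaθawuduju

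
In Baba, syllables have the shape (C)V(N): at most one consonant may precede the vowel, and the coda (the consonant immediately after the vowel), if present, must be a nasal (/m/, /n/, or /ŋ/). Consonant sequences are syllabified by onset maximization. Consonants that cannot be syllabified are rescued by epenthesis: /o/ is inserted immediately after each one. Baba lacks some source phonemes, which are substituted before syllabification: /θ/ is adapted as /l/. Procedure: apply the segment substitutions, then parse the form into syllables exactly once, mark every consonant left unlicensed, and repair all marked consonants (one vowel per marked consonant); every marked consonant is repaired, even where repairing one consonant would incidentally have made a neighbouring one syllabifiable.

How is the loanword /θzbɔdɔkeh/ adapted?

Substitution: /θ/ → /l/, giving /lzbɔdɔkeh/.
Syllabifying with onset maximization leaves /l/, /z/, /h/ stranded (only a nasal (/m/, /n/, or /ŋ/) is licensed in coda position; onsets are limited to one consonant).
Inserting the epenthetic vowel yields /l/ → /lo/, /z/ → /zo/, /h/ → /ho/.

lozobɔdɔkeho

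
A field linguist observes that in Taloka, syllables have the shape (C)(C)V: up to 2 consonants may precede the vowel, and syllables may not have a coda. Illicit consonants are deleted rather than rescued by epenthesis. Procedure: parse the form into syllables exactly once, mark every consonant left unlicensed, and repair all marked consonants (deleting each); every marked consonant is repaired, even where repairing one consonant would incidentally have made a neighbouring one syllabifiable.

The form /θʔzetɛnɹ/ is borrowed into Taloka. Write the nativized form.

Syllabifying with onset maximization leaves /θ/, /n/, /ɹ/ stranded (no codas are permitted; onsets may contain at most 2 consonants).
Deleting the stranded consonants removes /θ/, /n/, /ɹ/.

ʔzetɛ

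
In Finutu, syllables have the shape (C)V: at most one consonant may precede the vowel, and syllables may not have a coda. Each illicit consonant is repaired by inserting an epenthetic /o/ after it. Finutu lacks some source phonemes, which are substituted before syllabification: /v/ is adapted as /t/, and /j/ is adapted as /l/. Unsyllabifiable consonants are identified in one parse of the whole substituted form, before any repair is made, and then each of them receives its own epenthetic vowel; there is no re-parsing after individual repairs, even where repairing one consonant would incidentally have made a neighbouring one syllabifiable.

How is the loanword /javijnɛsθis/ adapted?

Substitution: /j/ → /l/, /v/ → /t/, giving /latilnɛsθis/.
Syllabifying with onset maximization leaves /l/, /s/, /s/ stranded (no codas are permitted; onsets are limited to one consonant).
Inserting the epenthetic vowel yields /l/ → /lo/, /s/ → /so/, /s/ → /so/.

latilonɛsoθiso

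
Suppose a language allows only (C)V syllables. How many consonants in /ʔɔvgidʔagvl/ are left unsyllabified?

The consonants /v/, /d/, /g/, /v/, /l/ cannot be parsed into a legal (C)V syllable (no codas are permitted; onsets are limited to one consonant).

5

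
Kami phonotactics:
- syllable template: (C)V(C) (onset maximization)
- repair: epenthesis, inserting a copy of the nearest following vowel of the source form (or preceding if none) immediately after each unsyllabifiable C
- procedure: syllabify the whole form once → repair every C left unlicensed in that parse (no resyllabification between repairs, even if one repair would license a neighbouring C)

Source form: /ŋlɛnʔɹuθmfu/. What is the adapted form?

The consonants /ŋ/, /ʔ/, /m/ cannot be parsed into a legal (C)V(C) syllable (at most one coda consonant is licensed; onsets are limited to one consonant).
Inserting the epenthetic vowel yields /ŋ/ → /ŋɛ/, /ʔ/ → /ʔu/, /m/ → /mu/.

ŋɛlɛnʔuɹuθmufu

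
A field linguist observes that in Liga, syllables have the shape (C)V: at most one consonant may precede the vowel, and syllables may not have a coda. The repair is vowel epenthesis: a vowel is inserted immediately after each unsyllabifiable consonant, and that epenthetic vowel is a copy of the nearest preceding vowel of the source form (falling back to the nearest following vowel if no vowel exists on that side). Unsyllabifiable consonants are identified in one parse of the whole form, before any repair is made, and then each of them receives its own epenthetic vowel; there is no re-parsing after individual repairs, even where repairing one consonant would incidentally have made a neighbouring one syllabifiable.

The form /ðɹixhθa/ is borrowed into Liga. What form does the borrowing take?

The consonants /ð/, /x/, /h/ cannot be parsed into a legal (C)V syllable (no codas are permitted; onsets are limited to one consonant).
Inserting the epenthetic vowel yields /ð/ → /ði/, /x/ → /xi/, /h/ → /hi/.

ðiɹixihiθa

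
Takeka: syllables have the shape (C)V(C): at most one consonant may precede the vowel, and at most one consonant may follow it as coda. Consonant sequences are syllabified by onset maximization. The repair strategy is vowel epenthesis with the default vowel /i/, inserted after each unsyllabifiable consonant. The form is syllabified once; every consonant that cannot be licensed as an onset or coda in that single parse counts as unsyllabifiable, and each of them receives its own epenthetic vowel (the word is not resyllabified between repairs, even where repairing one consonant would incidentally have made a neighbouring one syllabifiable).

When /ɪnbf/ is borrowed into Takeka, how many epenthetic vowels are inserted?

2

The unsyllabifiable consonants are /b/, /f/; each receives one epenthetic vowel.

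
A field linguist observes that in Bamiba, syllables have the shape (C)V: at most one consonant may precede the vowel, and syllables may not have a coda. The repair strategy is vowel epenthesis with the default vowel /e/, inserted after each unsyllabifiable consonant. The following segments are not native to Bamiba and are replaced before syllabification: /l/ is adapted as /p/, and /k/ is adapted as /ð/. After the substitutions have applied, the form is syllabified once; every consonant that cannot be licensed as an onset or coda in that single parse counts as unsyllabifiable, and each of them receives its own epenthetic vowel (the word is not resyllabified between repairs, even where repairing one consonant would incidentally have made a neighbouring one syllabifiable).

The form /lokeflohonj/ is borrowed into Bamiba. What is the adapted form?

Substitution: /l/ → /p/, /k/ → /ð/, giving /poðefpohonj/.
Under (C)V, the unsyllabifiable consonants are /f/, /n/, /j/ (no codas are permitted; onsets are limited to one consonant).
Each unlicensed consonant becomes the onset of a new syllable: /f/ → /fe/, /n/ → /ne/, /j/ → /je/.

poðefepohoneje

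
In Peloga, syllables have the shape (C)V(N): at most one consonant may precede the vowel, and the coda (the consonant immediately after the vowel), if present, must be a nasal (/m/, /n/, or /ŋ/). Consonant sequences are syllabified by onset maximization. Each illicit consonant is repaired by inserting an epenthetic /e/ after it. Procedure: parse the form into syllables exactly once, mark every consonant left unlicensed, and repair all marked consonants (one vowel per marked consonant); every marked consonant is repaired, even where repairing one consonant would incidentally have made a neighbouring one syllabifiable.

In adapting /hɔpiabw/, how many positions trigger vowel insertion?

2

The unsyllabifiable consonants are /b/, /w/; each receives one epenthetic vowel.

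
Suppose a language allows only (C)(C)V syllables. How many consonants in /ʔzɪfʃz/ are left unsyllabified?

Syllabifying with onset maximization leaves /f/, /ʃ/, /z/ stranded (no codas are permitted; onsets may contain at most 2 consonants).

3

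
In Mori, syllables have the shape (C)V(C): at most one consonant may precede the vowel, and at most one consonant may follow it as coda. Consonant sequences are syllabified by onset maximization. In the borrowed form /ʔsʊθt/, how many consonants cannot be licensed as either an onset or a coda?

Syllabifying with onset maximization leaves /ʔ/, /t/ stranded (at most one coda consonant is licensed; onsets are limited to one consonant).

2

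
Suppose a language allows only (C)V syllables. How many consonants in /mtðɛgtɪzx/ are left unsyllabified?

5

Under (C)V, the unsyllabifiable consonants are /m/, /t/, /g/, /z/, /x/ (no codas are permitted; onsets are limited to one consonant).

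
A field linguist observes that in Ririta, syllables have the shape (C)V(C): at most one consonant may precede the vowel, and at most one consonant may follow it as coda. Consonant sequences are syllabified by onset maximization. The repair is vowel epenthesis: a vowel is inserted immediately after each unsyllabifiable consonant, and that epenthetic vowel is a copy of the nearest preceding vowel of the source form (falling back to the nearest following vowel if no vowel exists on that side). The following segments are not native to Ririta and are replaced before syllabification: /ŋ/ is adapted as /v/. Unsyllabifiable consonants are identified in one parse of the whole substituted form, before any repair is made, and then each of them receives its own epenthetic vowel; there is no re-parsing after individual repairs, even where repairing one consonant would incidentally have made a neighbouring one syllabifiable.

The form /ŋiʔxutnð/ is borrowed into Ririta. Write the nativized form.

viʔxutnuðu

Substitution: /ŋ/ → /v/, giving /viʔxutnð/.
Under (C)V(C), the unsyllabifiable consonants are /n/, /ð/ (at most one coda consonant is licensed; onsets are limited to one consonant).
Inserting the epenthetic vowel yields /n/ → /nu/, /ð/ → /ðu/.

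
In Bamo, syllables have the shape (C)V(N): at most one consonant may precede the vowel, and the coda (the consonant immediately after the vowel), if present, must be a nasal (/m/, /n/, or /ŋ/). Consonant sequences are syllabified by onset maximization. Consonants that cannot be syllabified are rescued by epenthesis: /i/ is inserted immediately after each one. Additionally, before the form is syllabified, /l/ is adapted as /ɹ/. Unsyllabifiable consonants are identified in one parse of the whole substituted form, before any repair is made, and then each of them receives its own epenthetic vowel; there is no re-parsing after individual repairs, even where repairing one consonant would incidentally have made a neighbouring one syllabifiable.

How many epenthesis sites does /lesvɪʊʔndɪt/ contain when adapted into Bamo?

After substitution the input is /ɹesvɪʊʔndɪt/.
The unsyllabifiable consonants are /s/, /ʔ/, /n/, /t/; each receives one epenthetic vowel.

4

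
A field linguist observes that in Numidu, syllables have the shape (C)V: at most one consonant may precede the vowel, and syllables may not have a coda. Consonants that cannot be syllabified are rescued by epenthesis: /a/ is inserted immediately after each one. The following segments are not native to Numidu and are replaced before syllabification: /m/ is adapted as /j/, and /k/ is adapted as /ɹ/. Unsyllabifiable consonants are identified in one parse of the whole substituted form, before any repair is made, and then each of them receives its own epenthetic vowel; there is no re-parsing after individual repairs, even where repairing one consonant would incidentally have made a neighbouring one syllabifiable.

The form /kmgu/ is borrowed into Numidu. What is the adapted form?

ɹajagu

Substitution: /k/ → /ɹ/, /m/ → /j/, giving /ɹjgu/.
Syllabifying with onset maximization leaves /ɹ/, /j/ stranded (no codas are permitted; onsets are limited to one consonant).
Epenthesis after each stranded consonant: /ɹ/ → /ɹa/, /j/ → /ja/.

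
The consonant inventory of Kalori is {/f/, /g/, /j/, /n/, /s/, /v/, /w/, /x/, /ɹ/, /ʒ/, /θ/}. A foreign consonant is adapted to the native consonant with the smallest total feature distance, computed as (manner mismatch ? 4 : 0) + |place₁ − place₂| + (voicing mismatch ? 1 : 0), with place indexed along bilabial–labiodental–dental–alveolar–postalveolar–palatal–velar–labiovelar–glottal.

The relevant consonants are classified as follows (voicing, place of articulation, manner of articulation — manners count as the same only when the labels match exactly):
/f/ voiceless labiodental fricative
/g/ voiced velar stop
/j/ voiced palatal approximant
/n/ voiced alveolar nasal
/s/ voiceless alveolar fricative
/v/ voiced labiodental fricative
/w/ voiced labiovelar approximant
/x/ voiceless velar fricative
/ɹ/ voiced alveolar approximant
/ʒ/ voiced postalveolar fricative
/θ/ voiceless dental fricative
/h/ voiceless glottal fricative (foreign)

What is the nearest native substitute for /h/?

x

/x/ is closest: same manner (fricative), place distance 2 (glottal→velar), same voicing; total 2. Next closest is /s/ at distance 5.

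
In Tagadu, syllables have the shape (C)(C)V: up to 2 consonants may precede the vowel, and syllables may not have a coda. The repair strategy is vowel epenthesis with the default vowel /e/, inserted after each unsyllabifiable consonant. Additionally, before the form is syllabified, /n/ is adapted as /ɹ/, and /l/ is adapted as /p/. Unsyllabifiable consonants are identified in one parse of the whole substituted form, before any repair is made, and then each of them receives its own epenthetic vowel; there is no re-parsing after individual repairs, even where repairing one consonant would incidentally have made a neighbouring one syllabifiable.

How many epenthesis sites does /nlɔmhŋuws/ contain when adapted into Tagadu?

After substitution the input is /ɹpɔmhŋuws/.
The unsyllabifiable consonants are /m/, /w/, /s/; each receives one epenthetic vowel.

3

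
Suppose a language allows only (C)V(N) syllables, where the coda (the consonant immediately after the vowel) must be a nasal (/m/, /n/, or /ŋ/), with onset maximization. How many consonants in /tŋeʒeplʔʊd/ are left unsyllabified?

4

Syllabifying with onset maximization leaves /t/, /p/, /l/, /d/ stranded (only a nasal (/m/, /n/, or /ŋ/) is licensed in coda position; onsets are limited to one consonant).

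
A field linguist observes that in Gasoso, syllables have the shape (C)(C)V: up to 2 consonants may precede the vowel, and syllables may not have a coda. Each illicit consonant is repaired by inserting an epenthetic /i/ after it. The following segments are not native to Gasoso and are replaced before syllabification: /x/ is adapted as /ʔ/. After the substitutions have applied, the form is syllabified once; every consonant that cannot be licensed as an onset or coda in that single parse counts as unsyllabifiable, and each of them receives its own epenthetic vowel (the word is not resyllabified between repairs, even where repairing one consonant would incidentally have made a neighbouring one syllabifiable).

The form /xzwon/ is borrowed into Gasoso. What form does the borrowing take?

ʔizwoni

Substitution: /x/ → /ʔ/, giving /ʔzwon/.
Under (C)(C)V, the unsyllabifiable consonants are /ʔ/, /n/ (no codas are permitted; onsets may contain at most 2 consonants).
Each unlicensed consonant becomes the onset of a new syllable: /ʔ/ → /ʔi/, /n/ → /ni/.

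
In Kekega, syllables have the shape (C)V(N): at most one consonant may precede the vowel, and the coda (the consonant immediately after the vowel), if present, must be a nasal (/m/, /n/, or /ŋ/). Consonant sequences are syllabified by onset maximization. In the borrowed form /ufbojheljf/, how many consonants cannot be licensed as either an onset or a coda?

Under (C)V(N), the unsyllabifiable consonants are /f/, /j/, /l/, /j/, /f/ (only a nasal (/m/, /n/, or /ŋ/) is licensed in coda position; onsets are limited to one consonant).

5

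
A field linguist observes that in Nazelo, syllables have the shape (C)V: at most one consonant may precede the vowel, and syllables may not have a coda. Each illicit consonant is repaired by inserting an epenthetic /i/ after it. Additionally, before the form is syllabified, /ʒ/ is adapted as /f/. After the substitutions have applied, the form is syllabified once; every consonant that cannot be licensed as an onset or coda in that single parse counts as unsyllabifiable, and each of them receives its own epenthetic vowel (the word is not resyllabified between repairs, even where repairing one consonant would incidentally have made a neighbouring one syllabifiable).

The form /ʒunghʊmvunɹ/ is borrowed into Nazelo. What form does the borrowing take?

funigihʊmivuniɹi

Substitution: /ʒ/ → /f/, giving /funghʊmvunɹ/.
The consonants /n/, /g/, /m/, /n/, /ɹ/ cannot be parsed into a legal (C)V syllable (no codas are permitted; onsets are limited to one consonant).
Each unlicensed consonant becomes the onset of a new syllable: /n/ → /ni/, /g/ → /gi/, /m/ → /mi/, /n/ → /ni/, /ɹ/ → /ɹi/.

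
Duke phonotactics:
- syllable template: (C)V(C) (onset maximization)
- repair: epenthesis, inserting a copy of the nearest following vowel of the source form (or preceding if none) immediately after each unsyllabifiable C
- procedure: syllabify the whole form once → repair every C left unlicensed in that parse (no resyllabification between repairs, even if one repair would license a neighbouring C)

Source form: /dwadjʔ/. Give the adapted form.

dawadjaʔa

Under (C)V(C), the unsyllabifiable consonants are /d/, /j/, /ʔ/ (at most one coda consonant is licensed; onsets are limited to one consonant).
Epenthesis after each stranded consonant: /d/ → /da/, /j/ → /ja/, /ʔ/ → /ʔa/.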